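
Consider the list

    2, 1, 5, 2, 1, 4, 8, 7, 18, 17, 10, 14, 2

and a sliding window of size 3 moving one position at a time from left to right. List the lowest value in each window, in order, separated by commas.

2 1 5 → min 1
1 5 2 → min 1
5 2 1 → min 1
2 1 4 → min 1
1 4 8 → min 1
4 8 7 → min 4
8 7 18 → min 7
7 18 17 → min 7
18 17 10 → min 10
17 10 14 → min 10
10 14 2 → min 2

1, 1, 1, 1, 1, 4, 7, 7, 10, 10, 2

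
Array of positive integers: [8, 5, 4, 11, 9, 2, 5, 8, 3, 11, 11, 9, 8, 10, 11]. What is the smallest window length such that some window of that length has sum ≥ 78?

10

Extend right; whenever the sum reaches 78, record the length and shrink from the left:
add 8: running sum 8 < 78
add 5: running sum 13 < 78
add 4: running sum 17 < 78
add 11: running sum 28 < 78
add 9: running sum 37 < 78
add 2: running sum 39 < 78
add 5: running sum 44 < 78
add 8: running sum 52 < 78
add 3: running sum 55 < 78
add 11: running sum 66 < 78
add 11: running sum 77 < 78
add 9: shortest ending here [5, 4, 11, 9, 2, 5, 8, 3, 11, 11, 9] sum 78, len 11
add 8: shortest ending here [4, 11, 9, 2, 5, 8, 3, 11, 11, 9, 8] sum 81, len 11
add 10: shortest ending here [11, 9, 2, 5, 8, 3, 11, 11, 9, 8, 10] sum 87, len 11
add 11: shortest ending here [2, 5, 8, 3, 11, 11, 9, 8, 10, 11] sum 78, len 10
Shortest qualifying length: 10.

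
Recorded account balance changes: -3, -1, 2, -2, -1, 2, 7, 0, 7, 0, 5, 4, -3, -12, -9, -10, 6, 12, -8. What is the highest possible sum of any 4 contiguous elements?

16

(-3, -1, 2, -2) → sum -4
(-1, 2, -2, -1) → sum -2
(2, -2, -1, 2) → sum 1
(-2, -1, 2, 7) → sum 6
(-1, 2, 7, 0) → sum 8
(2, 7, 0, 7) → sum 16
(7, 0, 7, 0) → sum 14
(0, 7, 0, 5) → sum 12
(7, 0, 5, 4) → sum 16
(0, 5, 4, -3) → sum 6
(5, 4, -3, -12) → sum -6
(4, -3, -12, -9) → sum -20
(-3, -12, -9, -10) → sum -34
(-12, -9, -10, 6) → sum -25
(-9, -10, 6, 12) → sum -1
(-10, 6, 12, -8) → sum 0
Highest of these is 16.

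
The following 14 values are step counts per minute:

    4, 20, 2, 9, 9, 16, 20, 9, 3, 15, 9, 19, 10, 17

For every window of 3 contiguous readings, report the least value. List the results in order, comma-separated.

2, 2, 2, 9, 9, 9, 3, 3, 3, 9, 9, 10

4 20 2 → min 2
20 2 9 → min 2
2 9 9 → min 2
9 9 16 → min 9
9 16 20 → min 9
16 20 9 → min 9
20 9 3 → min 3
9 3 15 → min 3
3 15 9 → min 3
15 9 19 → min 9
9 19 10 → min 9
19 10 17 → min 10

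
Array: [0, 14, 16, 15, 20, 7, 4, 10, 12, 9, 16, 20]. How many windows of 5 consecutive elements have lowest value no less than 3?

[0, 14, 16, 15, 20] → min 0
[14, 16, 15, 20, 7] → min 7  ≥ 3 ✓
[16, 15, 20, 7, 4] → min 4  ≥ 3 ✓
[15, 20, 7, 4, 10] → min 4  ≥ 3 ✓
[20, 7, 4, 10, 12] → min 4  ≥ 3 ✓
[7, 4, 10, 12, 9] → min 4  ≥ 3 ✓
[4, 10, 12, 9, 16] → min 4  ≥ 3 ✓
[10, 12, 9, 16, 20] → min 9  ≥ 3 ✓
7 windows satisfy the condition.

7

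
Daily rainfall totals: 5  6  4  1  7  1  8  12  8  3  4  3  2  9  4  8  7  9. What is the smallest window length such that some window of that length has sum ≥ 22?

3

Extend right; whenever the sum reaches 22, record the length and shrink from the left:
add 5: running sum 5 < 22
add 6: running sum 11 < 22
add 4: running sum 15 < 22
add 1: running sum 16 < 22
end 4: [5, 6, 4, 1, 7] sum 23, len 5
end 5: [5, 6, 4, 1, 7, 1] sum 24, len 6
end 6: [6, 4, 1, 7, 1, 8] sum 27, len 6
end 7: [7, 1, 8, 12] sum 28, len 4
end 8: [8, 12, 8] sum 28, len 3
end 9: [12, 8, 3] sum 23, len 3
end 10: [12, 8, 3, 4] sum 27, len 4
end 11: [12, 8, 3, 4, 3] sum 30, len 5
end 12: [12, 8, 3, 4, 3, 2] sum 32, len 6
end 13: [8, 3, 4, 3, 2, 9] sum 29, len 6
end 14: [4, 3, 2, 9, 4] sum 22, len 5
end 15: [2, 9, 4, 8] sum 23, len 4
end 16: [9, 4, 8, 7] sum 28, len 4
end 17: [8, 7, 9] sum 24, len 3
Shortest qualifying length: 3.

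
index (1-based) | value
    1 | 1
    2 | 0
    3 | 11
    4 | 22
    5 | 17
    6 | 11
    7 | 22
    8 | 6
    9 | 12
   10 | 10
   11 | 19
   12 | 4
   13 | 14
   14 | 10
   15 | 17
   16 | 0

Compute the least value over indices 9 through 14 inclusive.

4

Elements at indices 9..14: 12, 10, 19, 4, 14, 10
min(12, 10, 19, 4, 14, 10) = 4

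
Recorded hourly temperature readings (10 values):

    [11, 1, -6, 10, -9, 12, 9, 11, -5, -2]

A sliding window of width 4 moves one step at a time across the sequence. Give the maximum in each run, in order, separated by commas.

11, 10, 12, 12, 12, 12, 11

11 1 -6 10 → max 11
1 -6 10 -9 → max 10
-6 10 -9 12 → max 12
10 -9 12 9 → max 12
-9 12 9 11 → max 12
12 9 11 -5 → max 12
9 11 -5 -2 → max 11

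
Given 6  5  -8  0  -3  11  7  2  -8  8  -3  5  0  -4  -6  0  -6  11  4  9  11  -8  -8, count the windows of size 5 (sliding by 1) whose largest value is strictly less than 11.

[6, 5, -8, 0, -3] → max 6  < 11 ✓
[5, -8, 0, -3, 11] → max 11
[-8, 0, -3, 11, 7] → max 11
[0, -3, 11, 7, 2] → max 11
[-3, 11, 7, 2, -8] → max 11
[11, 7, 2, -8, 8] → max 11
[7, 2, -8, 8, -3] → max 8  < 11 ✓
[2, -8, 8, -3, 5] → max 8  < 11 ✓
[-8, 8, -3, 5, 0] → max 8  < 11 ✓
[8, -3, 5, 0, -4] → max 8  < 11 ✓
[-3, 5, 0, -4, -6] → max 5  < 11 ✓
[5, 0, -4, -6, 0] → max 5  < 11 ✓
[0, -4, -6, 0, -6] → max 0  < 11 ✓
[-4, -6, 0, -6, 11] → max 11
[-6, 0, -6, 11, 4] → max 11
[0, -6, 11, 4, 9] → max 11
[-6, 11, 4, 9, 11] → max 11
[11, 4, 9, 11, -8] → max 11
[4, 9, 11, -8, -8] → max 11
8 windows satisfy the condition.

8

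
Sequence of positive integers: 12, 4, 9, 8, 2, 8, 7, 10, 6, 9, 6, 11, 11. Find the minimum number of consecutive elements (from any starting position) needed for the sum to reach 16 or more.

add 12: running sum 12 < 16
add 4: shortest ending here [12, 4] sum 16, len 2
add 9: shortest ending here [12, 4, 9] sum 25, len 3
add 8: shortest ending here [9, 8] sum 17, len 2
add 2: shortest ending here [9, 8, 2] sum 19, len 3
add 8: shortest ending here [8, 2, 8] sum 18, len 3
add 7: shortest ending here [2, 8, 7] sum 17, len 3
add 10: shortest ending here [7, 10] sum 17, len 2
add 6: shortest ending here [10, 6] sum 16, len 2
add 9: shortest ending here [10, 6, 9] sum 25, len 3
add 6: shortest ending here [6, 9, 6] sum 21, len 3
add 11: shortest ending here [6, 11] sum 17, len 2
add 11: shortest ending here [11, 11] sum 22, len 2
Shortest qualifying length: 2.

2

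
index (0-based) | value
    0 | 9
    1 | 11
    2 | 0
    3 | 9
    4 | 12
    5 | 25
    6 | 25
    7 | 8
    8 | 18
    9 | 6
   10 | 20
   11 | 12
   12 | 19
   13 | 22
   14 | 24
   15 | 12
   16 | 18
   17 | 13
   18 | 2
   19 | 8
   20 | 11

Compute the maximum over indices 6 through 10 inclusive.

25

Elements at indices 6..10: 25, 8, 18, 6, 20
max(25, 8, 18, 6, 20) = 25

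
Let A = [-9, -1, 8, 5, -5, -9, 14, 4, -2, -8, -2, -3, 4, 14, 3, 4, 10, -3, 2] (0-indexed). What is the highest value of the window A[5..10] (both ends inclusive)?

Elements at indices 5..10: -9, 14, 4, -2, -8, -2
max(-9, 14, 4, -2, -8, -2) = 14

14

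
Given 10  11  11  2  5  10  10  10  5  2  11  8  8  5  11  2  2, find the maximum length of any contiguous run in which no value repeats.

5

add 10: [10] len 1
add 11: [10, 11] len 2
add 11 (repeat 11, move left end past it): [11] len 1
add 2: [11, 2] len 2
add 5: [11, 2, 5] len 3
add 10: [11, 2, 5, 10] len 4
add 10 (repeat 10, move left end past it): [10] len 1
add 10 (repeat 10, move left end past it): [10] len 1
add 5: [10, 5] len 2
add 2: [10, 5, 2] len 3
add 11: [10, 5, 2, 11] len 4
add 8: [10, 5, 2, 11, 8] len 5
add 8 (repeat 8, move left end past it): [8] len 1
add 5: [8, 5] len 2
add 11: [8, 5, 11] len 3
add 2: [8, 5, 11, 2] len 4
add 2 (repeat 2, move left end past it): [2] len 1
Longest all-distinct length: 5.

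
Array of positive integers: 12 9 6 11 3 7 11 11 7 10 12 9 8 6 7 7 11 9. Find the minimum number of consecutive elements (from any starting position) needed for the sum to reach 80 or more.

9

add 12: running sum 12 < 80
add 9: running sum 21 < 80
add 6: running sum 27 < 80
add 11: running sum 38 < 80
add 3: running sum 41 < 80
add 7: running sum 48 < 80
add 11: running sum 59 < 80
add 11: running sum 70 < 80
add 7: running sum 77 < 80
end 9: [12, 9, 6, 11, 3, 7, 11, 11, 7, 10] sum 87, len 10
end 10: [9, 6, 11, 3, 7, 11, 11, 7, 10, 12] sum 87, len 10
end 11: [11, 3, 7, 11, 11, 7, 10, 12, 9] sum 81, len 9
end 12: [11, 3, 7, 11, 11, 7, 10, 12, 9, 8] sum 89, len 10
end 13: [7, 11, 11, 7, 10, 12, 9, 8, 6] sum 81, len 9
end 14: [11, 11, 7, 10, 12, 9, 8, 6, 7] sum 81, len 9
end 15: [11, 11, 7, 10, 12, 9, 8, 6, 7, 7] sum 88, len 10
end 16: [11, 7, 10, 12, 9, 8, 6, 7, 7, 11] sum 88, len 10
end 17: [7, 10, 12, 9, 8, 6, 7, 7, 11, 9] sum 86, len 10
Shortest qualifying length: 9.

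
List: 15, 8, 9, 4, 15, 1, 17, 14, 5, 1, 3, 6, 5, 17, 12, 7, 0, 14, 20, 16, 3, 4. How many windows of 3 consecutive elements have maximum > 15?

15 8 9 → max 15
8 9 4 → max 9
9 4 15 → max 15
4 15 1 → max 15
15 1 17 → max 17  > 15 ✓
1 17 14 → max 17  > 15 ✓
17 14 5 → max 17  > 15 ✓
14 5 1 → max 14
5 1 3 → max 5
1 3 6 → max 6
3 6 5 → max 6
6 5 17 → max 17  > 15 ✓
5 17 12 → max 17  > 15 ✓
17 12 7 → max 17  > 15 ✓
12 7 0 → max 12
7 0 14 → max 14
0 14 20 → max 20  > 15 ✓
14 20 16 → max 20  > 15 ✓
20 16 3 → max 20  > 15 ✓
16 3 4 → max 16  > 15 ✓
10 windows satisfy the condition.

10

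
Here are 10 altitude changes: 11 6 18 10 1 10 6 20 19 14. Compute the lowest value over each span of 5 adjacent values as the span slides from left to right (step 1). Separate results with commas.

1, 1, 1, 1, 1, 6

11 6 18 10 1 → min 1
6 18 10 1 10 → min 1
18 10 1 10 6 → min 1
10 1 10 6 20 → min 1
1 10 6 20 19 → min 1
10 6 20 19 14 → min 6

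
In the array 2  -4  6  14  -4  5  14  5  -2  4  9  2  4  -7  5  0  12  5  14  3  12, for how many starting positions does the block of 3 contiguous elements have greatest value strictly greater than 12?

2 -4 6 → max 6
-4 6 14 → max 14  > 12 ✓
6 14 -4 → max 14  > 12 ✓
14 -4 5 → max 14  > 12 ✓
-4 5 14 → max 14  > 12 ✓
5 14 5 → max 14  > 12 ✓
14 5 -2 → max 14  > 12 ✓
5 -2 4 → max 5
-2 4 9 → max 9
4 9 2 → max 9
9 2 4 → max 9
2 4 -7 → max 4
4 -7 5 → max 5
-7 5 0 → max 5
5 0 12 → max 12
0 12 5 → max 12
12 5 14 → max 14  > 12 ✓
5 14 3 → max 14  > 12 ✓
14 3 12 → max 14  > 12 ✓
9 windows satisfy the condition.

9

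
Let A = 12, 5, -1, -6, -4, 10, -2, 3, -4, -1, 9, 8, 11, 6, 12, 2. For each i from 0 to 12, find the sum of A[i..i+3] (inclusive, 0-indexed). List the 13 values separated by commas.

10, -6, -1, -2, 7, 7, -4, 7, 12, 27, 34, 37, 31

Sliding a size-4 window across the 16 values:
(12, 5, -1, -6) → sum 10
(5, -1, -6, -4) → sum -6
(-1, -6, -4, 10) → sum -1
(-6, -4, 10, -2) → sum -2
(-4, 10, -2, 3) → sum 7
(10, -2, 3, -4) → sum 7
(-2, 3, -4, -1) → sum -4
(3, -4, -1, 9) → sum 7
(-4, -1, 9, 8) → sum 12
(-1, 9, 8, 11) → sum 27
(9, 8, 11, 6) → sum 34
(8, 11, 6, 12) → sum 37
(11, 6, 12, 2) → sum 31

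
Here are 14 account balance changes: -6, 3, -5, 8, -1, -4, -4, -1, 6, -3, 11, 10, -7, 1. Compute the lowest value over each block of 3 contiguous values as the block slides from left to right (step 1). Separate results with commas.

-6 3 -5 → min -6
3 -5 8 → min -5
-5 8 -1 → min -5
8 -1 -4 → min -4
-1 -4 -4 → min -4
-4 -4 -1 → min -4
-4 -1 6 → min -4
-1 6 -3 → min -3
6 -3 11 → min -3
-3 11 10 → min -3
11 10 -7 → min -7
10 -7 1 → min -7

-6, -5, -5, -4, -4, -4, -4, -3, -3, -3, -7, -7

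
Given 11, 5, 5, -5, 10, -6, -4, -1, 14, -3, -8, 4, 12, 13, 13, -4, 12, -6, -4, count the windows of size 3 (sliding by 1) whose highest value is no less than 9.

[11, 5, 5] → max 11  ≥ 9 ✓
[5, 5, -5] → max 5
[5, -5, 10] → max 10  ≥ 9 ✓
[-5, 10, -6] → max 10  ≥ 9 ✓
[10, -6, -4] → max 10  ≥ 9 ✓
[-6, -4, -1] → max -1
[-4, -1, 14] → max 14  ≥ 9 ✓
[-1, 14, -3] → max 14  ≥ 9 ✓
[14, -3, -8] → max 14  ≥ 9 ✓
[-3, -8, 4] → max 4
[-8, 4, 12] → max 12  ≥ 9 ✓
[4, 12, 13] → max 13  ≥ 9 ✓
[12, 13, 13] → max 13  ≥ 9 ✓
[13, 13, -4] → max 13  ≥ 9 ✓
[13, -4, 12] → max 13  ≥ 9 ✓
[-4, 12, -6] → max 12  ≥ 9 ✓
[12, -6, -4] → max 12  ≥ 9 ✓
14 windows satisfy the condition.

14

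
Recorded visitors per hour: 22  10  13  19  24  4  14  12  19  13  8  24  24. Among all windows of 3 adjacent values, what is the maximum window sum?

22 10 13 → sum 45
10 13 19 → sum 42
13 19 24 → sum 56
19 24 4 → sum 47
24 4 14 → sum 42
4 14 12 → sum 30
14 12 19 → sum 45
12 19 13 → sum 44
19 13 8 → sum 40
13 8 24 → sum 45
8 24 24 → sum 56
Maximum of these is 56.

56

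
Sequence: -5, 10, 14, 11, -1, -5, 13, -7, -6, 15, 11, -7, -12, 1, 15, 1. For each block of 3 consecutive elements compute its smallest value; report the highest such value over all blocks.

[-5, 10, 14] → min -5
[10, 14, 11] → min 10
[14, 11, -1] → min -1
[11, -1, -5] → min -5
[-1, -5, 13] → min -5
[-5, 13, -7] → min -7
[13, -7, -6] → min -7
[-7, -6, 15] → min -7
[-6, 15, 11] → min -6
[15, 11, -7] → min -7
[11, -7, -12] → min -12
[-7, -12, 1] → min -12
[-12, 1, 15] → min -12
[1, 15, 1] → min 1
Highest of these is 10.

10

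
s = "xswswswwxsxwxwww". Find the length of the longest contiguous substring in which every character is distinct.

3

add x: [x] len 1
add s: [x, s] len 2
add w: [x, s, w] len 3
add s (repeat s, move left end past it): [w, s] len 2
add w (repeat w, move left end past it): [s, w] len 2
add s (repeat s, move left end past it): [w, s] len 2
add w (repeat w, move left end past it): [s, w] len 2
add w (repeat w, move left end past it): [w] len 1
add x: [w, x] len 2
add s: [w, x, s] len 3
add x (repeat x, move left end past it): [s, x] len 2
add w: [s, x, w] len 3
add x (repeat x, move left end past it): [w, x] len 2
add w (repeat w, move left end past it): [x, w] len 2
add w (repeat w, move left end past it): [w] len 1
add w (repeat w, move left end past it): [w] len 1
Longest all-distinct length: 3.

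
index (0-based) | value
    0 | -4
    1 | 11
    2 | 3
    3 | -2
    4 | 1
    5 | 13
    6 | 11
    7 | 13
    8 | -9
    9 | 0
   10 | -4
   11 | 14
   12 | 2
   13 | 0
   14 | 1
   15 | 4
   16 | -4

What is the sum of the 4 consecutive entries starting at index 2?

Elements at indices 2..5: 3, -2, 1, 13
sum(3, -2, 1, 13) = 15

15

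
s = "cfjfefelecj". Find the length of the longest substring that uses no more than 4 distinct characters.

8

[c] 1 distinct, len 1
[c, f] 2 distinct, len 2
[c, f, j] 3 distinct, len 3
[c, f, j, f] 3 distinct, len 4
[c, f, j, f, e] 4 distinct, len 5
[c, f, j, f, e, f] 4 distinct, len 6
[c, f, j, f, e, f, e] 4 distinct, len 7
[f, j, f, e, f, e, l] 4 distinct, len 7
[f, j, f, e, f, e, l, e] 4 distinct, len 8
[f, e, f, e, l, e, c] 4 distinct, len 7
[e, l, e, c, j] 4 distinct, len 5
Longest length with ≤4 distinct: 8.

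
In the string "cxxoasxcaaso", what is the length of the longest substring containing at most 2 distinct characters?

Extend right; when distinct count exceeds 2, shrink from the left:
[c] 1 distinct, len 1
[c, x] 2 distinct, len 2
[c, x, x] 2 distinct, len 3
[x, x, o] 2 distinct, len 3
[o, a] 2 distinct, len 2
[a, s] 2 distinct, len 2
[s, x] 2 distinct, len 2
[x, c] 2 distinct, len 2
[c, a] 2 distinct, len 2
[c, a, a] 2 distinct, len 3
[a, a, s] 2 distinct, len 3
[s, o] 2 distinct, len 2
Longest length with ≤2 distinct: 3.

3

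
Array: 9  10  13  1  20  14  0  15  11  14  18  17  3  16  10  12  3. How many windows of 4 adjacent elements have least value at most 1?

7

(9, 10, 13, 1) → min 1  ≤ 1 ✓
(10, 13, 1, 20) → min 1  ≤ 1 ✓
(13, 1, 20, 14) → min 1  ≤ 1 ✓
(1, 20, 14, 0) → min 0  ≤ 1 ✓
(20, 14, 0, 15) → min 0  ≤ 1 ✓
(14, 0, 15, 11) → min 0  ≤ 1 ✓
(0, 15, 11, 14) → min 0  ≤ 1 ✓
(15, 11, 14, 18) → min 11
(11, 14, 18, 17) → min 11
(14, 18, 17, 3) → min 3
(18, 17, 3, 16) → min 3
(17, 3, 16, 10) → min 3
(3, 16, 10, 12) → min 3
(16, 10, 12, 3) → min 3
7 windows satisfy the condition.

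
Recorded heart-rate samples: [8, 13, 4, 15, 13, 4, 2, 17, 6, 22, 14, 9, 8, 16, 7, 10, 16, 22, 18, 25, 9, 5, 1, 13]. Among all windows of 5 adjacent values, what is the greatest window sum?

91

(8, 13, 4, 15, 13) → sum 53
(13, 4, 15, 13, 4) → sum 49
(4, 15, 13, 4, 2) → sum 38
(15, 13, 4, 2, 17) → sum 51
(13, 4, 2, 17, 6) → sum 42
(4, 2, 17, 6, 22) → sum 51
(2, 17, 6, 22, 14) → sum 61
(17, 6, 22, 14, 9) → sum 68
(6, 22, 14, 9, 8) → sum 59
(22, 14, 9, 8, 16) → sum 69
(14, 9, 8, 16, 7) → sum 54
(9, 8, 16, 7, 10) → sum 50
(8, 16, 7, 10, 16) → sum 57
(16, 7, 10, 16, 22) → sum 71
(7, 10, 16, 22, 18) → sum 73
(10, 16, 22, 18, 25) → sum 91
(16, 22, 18, 25, 9) → sum 90
(22, 18, 25, 9, 5) → sum 79
(18, 25, 9, 5, 1) → sum 58
(25, 9, 5, 1, 13) → sum 53
Greatest of these is 91.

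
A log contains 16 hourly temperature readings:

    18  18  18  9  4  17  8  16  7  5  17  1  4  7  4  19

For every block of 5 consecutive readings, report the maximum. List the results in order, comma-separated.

18, 18, 18, 17, 17, 17, 17, 17, 17, 17, 17, 19

[18, 18, 18, 9, 4] → max 18
[18, 18, 9, 4, 17] → max 18
[18, 9, 4, 17, 8] → max 18
[9, 4, 17, 8, 16] → max 17
[4, 17, 8, 16, 7] → max 17
[17, 8, 16, 7, 5] → max 17
[8, 16, 7, 5, 17] → max 17
[16, 7, 5, 17, 1] → max 17
[7, 5, 17, 1, 4] → max 17
[5, 17, 1, 4, 7] → max 17
[17, 1, 4, 7, 4] → max 17
[1, 4, 7, 4, 19] → max 19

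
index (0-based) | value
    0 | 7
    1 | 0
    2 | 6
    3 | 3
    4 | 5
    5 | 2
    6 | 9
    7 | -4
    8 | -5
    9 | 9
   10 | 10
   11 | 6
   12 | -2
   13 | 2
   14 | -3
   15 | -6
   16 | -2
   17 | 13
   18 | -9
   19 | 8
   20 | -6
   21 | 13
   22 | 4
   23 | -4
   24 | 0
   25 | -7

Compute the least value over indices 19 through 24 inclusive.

-6

Elements at indices 19..24: 8, -6, 13, 4, -4, 0
min(8, -6, 13, 4, -4, 0) = -6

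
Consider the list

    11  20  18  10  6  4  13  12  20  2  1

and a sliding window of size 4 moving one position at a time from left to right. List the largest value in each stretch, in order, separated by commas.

(11, 20, 18, 10) → max 20
(20, 18, 10, 6) → max 20
(18, 10, 6, 4) → max 18
(10, 6, 4, 13) → max 13
(6, 4, 13, 12) → max 13
(4, 13, 12, 20) → max 20
(13, 12, 20, 2) → max 20
(12, 20, 2, 1) → max 20

20, 20, 18, 13, 13, 20, 20, 20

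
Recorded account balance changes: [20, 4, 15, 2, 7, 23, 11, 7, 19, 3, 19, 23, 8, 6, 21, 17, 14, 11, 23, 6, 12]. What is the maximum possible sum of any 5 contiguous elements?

Each size-5 window and its sum:
(20, 4, 15, 2, 7) → sum 48
(4, 15, 2, 7, 23) → sum 51
(15, 2, 7, 23, 11) → sum 58
(2, 7, 23, 11, 7) → sum 50
(7, 23, 11, 7, 19) → sum 67
(23, 11, 7, 19, 3) → sum 63
(11, 7, 19, 3, 19) → sum 59
(7, 19, 3, 19, 23) → sum 71
(19, 3, 19, 23, 8) → sum 72
(3, 19, 23, 8, 6) → sum 59
(19, 23, 8, 6, 21) → sum 77
(23, 8, 6, 21, 17) → sum 75
(8, 6, 21, 17, 14) → sum 66
(6, 21, 17, 14, 11) → sum 69
(21, 17, 14, 11, 23) → sum 86
(17, 14, 11, 23, 6) → sum 71
(14, 11, 23, 6, 12) → sum 66
Maximum of these is 86.

86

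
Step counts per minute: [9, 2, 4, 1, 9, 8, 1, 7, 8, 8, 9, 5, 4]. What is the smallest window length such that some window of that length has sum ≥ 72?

add 9: running sum 9 < 72
add 2: running sum 11 < 72
add 4: running sum 15 < 72
add 1: running sum 16 < 72
add 9: running sum 25 < 72
add 8: running sum 33 < 72
add 1: running sum 34 < 72
add 7: running sum 41 < 72
add 8: running sum 49 < 72
add 8: running sum 57 < 72
add 9: running sum 66 < 72
add 5: running sum 71 < 72
end 12: [9, 2, 4, 1, 9, 8, 1, 7, 8, 8, 9, 5, 4] sum 75, len 13
Shortest qualifying length: 13.

13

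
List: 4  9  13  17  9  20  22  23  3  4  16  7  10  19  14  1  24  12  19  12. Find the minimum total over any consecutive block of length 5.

Each size-5 window and its sum:
(4, 9, 13, 17, 9) → sum 52
(9, 13, 17, 9, 20) → sum 68
(13, 17, 9, 20, 22) → sum 81
(17, 9, 20, 22, 23) → sum 91
(9, 20, 22, 23, 3) → sum 77
(20, 22, 23, 3, 4) → sum 72
(22, 23, 3, 4, 16) → sum 68
(23, 3, 4, 16, 7) → sum 53
(3, 4, 16, 7, 10) → sum 40
(4, 16, 7, 10, 19) → sum 56
(16, 7, 10, 19, 14) → sum 66
(7, 10, 19, 14, 1) → sum 51
(10, 19, 14, 1, 24) → sum 68
(19, 14, 1, 24, 12) → sum 70
(14, 1, 24, 12, 19) → sum 70
(1, 24, 12, 19, 12) → sum 68
Minimum of these is 40.

40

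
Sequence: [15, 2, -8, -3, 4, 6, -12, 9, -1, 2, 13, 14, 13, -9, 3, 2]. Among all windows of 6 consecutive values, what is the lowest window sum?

-11

15 2 -8 -3 4 6 → sum 16
2 -8 -3 4 6 -12 → sum -11
-8 -3 4 6 -12 9 → sum -4
-3 4 6 -12 9 -1 → sum 3
4 6 -12 9 -1 2 → sum 8
6 -12 9 -1 2 13 → sum 17
-12 9 -1 2 13 14 → sum 25
9 -1 2 13 14 13 → sum 50
-1 2 13 14 13 -9 → sum 32
2 13 14 13 -9 3 → sum 36
13 14 13 -9 3 2 → sum 36
Lowest of these is -11.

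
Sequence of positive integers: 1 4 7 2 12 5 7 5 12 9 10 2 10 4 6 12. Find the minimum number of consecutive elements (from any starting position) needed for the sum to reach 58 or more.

Extend right; whenever the sum reaches 58, record the length and shrink from the left:
add 1: running sum 1 < 58
add 4: running sum 5 < 58
add 7: running sum 12 < 58
add 2: running sum 14 < 58
add 12: running sum 26 < 58
add 5: running sum 31 < 58
add 7: running sum 38 < 58
add 5: running sum 43 < 58
add 12: running sum 55 < 58
end 9: [7, 2, 12, 5, 7, 5, 12, 9] sum 59, len 8
end 10: [12, 5, 7, 5, 12, 9, 10] sum 60, len 7
end 11: [12, 5, 7, 5, 12, 9, 10, 2] sum 62, len 8
end 12: [5, 7, 5, 12, 9, 10, 2, 10] sum 60, len 8
end 13: [7, 5, 12, 9, 10, 2, 10, 4] sum 59, len 8
end 14: [5, 12, 9, 10, 2, 10, 4, 6] sum 58, len 8
end 15: [12, 9, 10, 2, 10, 4, 6, 12] sum 65, len 8
Shortest qualifying length: 7.

7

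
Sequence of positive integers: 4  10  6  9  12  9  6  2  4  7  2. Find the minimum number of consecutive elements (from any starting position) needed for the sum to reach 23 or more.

add 4: running sum 4 < 23
add 10: running sum 14 < 23
add 6: running sum 20 < 23
end 3: [10, 6, 9] sum 25, len 3
end 4: [6, 9, 12] sum 27, len 3
end 5: [9, 12, 9] sum 30, len 3
end 6: [12, 9, 6] sum 27, len 3
end 7: [12, 9, 6, 2] sum 29, len 4
end 8: [12, 9, 6, 2, 4] sum 33, len 5
end 9: [9, 6, 2, 4, 7] sum 28, len 5
end 10: [9, 6, 2, 4, 7, 2] sum 30, len 6
Shortest qualifying length: 3.

3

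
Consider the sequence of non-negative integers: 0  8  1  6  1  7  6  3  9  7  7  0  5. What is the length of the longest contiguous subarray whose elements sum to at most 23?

6

→ 0: sum 0, len 1
→ 8: sum 8, len 2
→ 1: sum 9, len 3
→ 6: sum 15, len 4
→ 1: sum 16, len 5
→ 7: sum 23, len 6
→ 6 (dropped 0, 8): sum 21, len 5
→ 3 (dropped 1): sum 23, len 5
→ 9 (dropped 6, 1, 7): sum 18, len 3
→ 7 (dropped 6): sum 19, len 3
→ 7 (dropped 3): sum 23, len 3
→ 0: sum 23, len 4
→ 5 (dropped 9): sum 19, len 4
Longest length seen: 6.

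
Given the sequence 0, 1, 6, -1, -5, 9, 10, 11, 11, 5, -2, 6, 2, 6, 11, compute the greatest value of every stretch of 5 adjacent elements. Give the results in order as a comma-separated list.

6, 9, 10, 11, 11, 11, 11, 11, 11, 6, 11

Sliding a size-5 window across the 15 values:
[0, 1, 6, -1, -5] → max 6
[1, 6, -1, -5, 9] → max 9
[6, -1, -5, 9, 10] → max 10
[-1, -5, 9, 10, 11] → max 11
[-5, 9, 10, 11, 11] → max 11
[9, 10, 11, 11, 5] → max 11
[10, 11, 11, 5, -2] → max 11
[11, 11, 5, -2, 6] → max 11
[11, 5, -2, 6, 2] → max 11
[5, -2, 6, 2, 6] → max 6
[-2, 6, 2, 6, 11] → max 11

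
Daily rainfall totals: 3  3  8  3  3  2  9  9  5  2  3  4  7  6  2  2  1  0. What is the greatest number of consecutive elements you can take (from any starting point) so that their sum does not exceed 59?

[3] sum 3 len 1
[3, 3] sum 6 len 2
[3, 3, 8] sum 14 len 3
[3, 3, 8, 3] sum 17 len 4
[3, 3, 8, 3, 3] sum 20 len 5
[3, 3, 8, 3, 3, 2] sum 22 len 6
[3, 3, 8, 3, 3, 2, 9] sum 31 len 7
[3, 3, 8, 3, 3, 2, 9, 9] sum 40 len 8
[3, 3, 8, 3, 3, 2, 9, 9, 5] sum 45 len 9
[3, 3, 8, 3, 3, 2, 9, 9, 5, 2] sum 47 len 10
[3, 3, 8, 3, 3, 2, 9, 9, 5, 2, 3] sum 50 len 11
[3, 3, 8, 3, 3, 2, 9, 9, 5, 2, 3, 4] sum 54 len 12
[3, 8, 3, 3, 2, 9, 9, 5, 2, 3, 4, 7] sum 58 len 12
[3, 3, 2, 9, 9, 5, 2, 3, 4, 7, 6] sum 53 len 11
[3, 3, 2, 9, 9, 5, 2, 3, 4, 7, 6, 2] sum 55 len 12
[3, 3, 2, 9, 9, 5, 2, 3, 4, 7, 6, 2, 2] sum 57 len 13
[3, 3, 2, 9, 9, 5, 2, 3, 4, 7, 6, 2, 2, 1] sum 58 len 14
[3, 3, 2, 9, 9, 5, 2, 3, 4, 7, 6, 2, 2, 1, 0] sum 58 len 15
Longest length seen: 15.

15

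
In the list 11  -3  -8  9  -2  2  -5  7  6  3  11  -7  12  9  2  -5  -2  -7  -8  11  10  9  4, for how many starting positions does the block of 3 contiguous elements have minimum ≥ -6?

[11, -3, -8] → min -8
[-3, -8, 9] → min -8
[-8, 9, -2] → min -8
[9, -2, 2] → min -2  ≥ -6 ✓
[-2, 2, -5] → min -5  ≥ -6 ✓
[2, -5, 7] → min -5  ≥ -6 ✓
[-5, 7, 6] → min -5  ≥ -6 ✓
[7, 6, 3] → min 3  ≥ -6 ✓
[6, 3, 11] → min 3  ≥ -6 ✓
[3, 11, -7] → min -7
[11, -7, 12] → min -7
[-7, 12, 9] → min -7
[12, 9, 2] → min 2  ≥ -6 ✓
[9, 2, -5] → min -5  ≥ -6 ✓
[2, -5, -2] → min -5  ≥ -6 ✓
[-5, -2, -7] → min -7
[-2, -7, -8] → min -8
[-7, -8, 11] → min -8
[-8, 11, 10] → min -8
[11, 10, 9] → min 9  ≥ -6 ✓
[10, 9, 4] → min 4  ≥ -6 ✓
11 windows satisfy the condition.

11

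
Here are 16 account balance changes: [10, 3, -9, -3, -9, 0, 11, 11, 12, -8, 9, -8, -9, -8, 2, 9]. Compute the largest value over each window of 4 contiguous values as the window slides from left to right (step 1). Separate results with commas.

10, 3, 0, 11, 11, 12, 12, 12, 12, 9, 9, 2, 9

[10, 3, -9, -3] → max 10
[3, -9, -3, -9] → max 3
[-9, -3, -9, 0] → max 0
[-3, -9, 0, 11] → max 11
[-9, 0, 11, 11] → max 11
[0, 11, 11, 12] → max 12
[11, 11, 12, -8] → max 12
[11, 12, -8, 9] → max 12
[12, -8, 9, -8] → max 12
[-8, 9, -8, -9] → max 9
[9, -8, -9, -8] → max 9
[-8, -9, -8, 2] → max 2
[-9, -8, 2, 9] → max 9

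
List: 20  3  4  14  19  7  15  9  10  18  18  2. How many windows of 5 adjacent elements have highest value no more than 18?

3

[20, 3, 4, 14, 19] → max 20
[3, 4, 14, 19, 7] → max 19
[4, 14, 19, 7, 15] → max 19
[14, 19, 7, 15, 9] → max 19
[19, 7, 15, 9, 10] → max 19
[7, 15, 9, 10, 18] → max 18  ≤ 18 ✓
[15, 9, 10, 18, 18] → max 18  ≤ 18 ✓
[9, 10, 18, 18, 2] → max 18  ≤ 18 ✓
3 windows satisfy the condition.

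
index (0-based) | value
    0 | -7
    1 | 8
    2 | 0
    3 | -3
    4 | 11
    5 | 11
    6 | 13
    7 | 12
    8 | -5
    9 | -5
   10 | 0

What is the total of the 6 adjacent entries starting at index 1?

Elements at indices 1..6: 8, 0, -3, 11, 11, 13
sum(8, 0, -3, 11, 11, 13) = 40

40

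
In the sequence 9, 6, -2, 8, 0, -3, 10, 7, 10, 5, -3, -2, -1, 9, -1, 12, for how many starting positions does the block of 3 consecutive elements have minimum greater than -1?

[9, 6, -2] → min -2
[6, -2, 8] → min -2
[-2, 8, 0] → min -2
[8, 0, -3] → min -3
[0, -3, 10] → min -3
[-3, 10, 7] → min -3
[10, 7, 10] → min 7  > -1 ✓
[7, 10, 5] → min 5  > -1 ✓
[10, 5, -3] → min -3
[5, -3, -2] → min -3
[-3, -2, -1] → min -3
[-2, -1, 9] → min -2
[-1, 9, -1] → min -1
[9, -1, 12] → min -1
2 windows satisfy the condition.

2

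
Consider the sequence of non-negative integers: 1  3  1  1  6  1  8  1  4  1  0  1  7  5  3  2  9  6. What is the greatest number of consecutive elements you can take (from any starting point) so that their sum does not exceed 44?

15

Extend to the right; shrink from the left whenever the sum exceeds 44:
→ 1: sum 1, len 1
→ 3: sum 4, len 2
→ 1: sum 5, len 3
→ 1: sum 6, len 4
→ 6: sum 12, len 5
→ 1: sum 13, len 6
→ 8: sum 21, len 7
→ 1: sum 22, len 8
→ 4: sum 26, len 9
→ 1: sum 27, len 10
→ 0: sum 27, len 11
→ 1: sum 28, len 12
→ 7: sum 35, len 13
→ 5: sum 40, len 14
→ 3: sum 43, len 15
→ 2 (dropped 1): sum 44, len 15
→ 9 (dropped 3, 1, 1, 6): sum 42, len 12
→ 6 (dropped 1, 8): sum 39, len 11
Longest length seen: 15.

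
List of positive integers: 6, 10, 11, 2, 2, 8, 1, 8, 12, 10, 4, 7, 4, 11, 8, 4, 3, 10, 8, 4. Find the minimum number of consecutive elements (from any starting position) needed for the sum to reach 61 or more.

8

Extend right; whenever the sum reaches 61, record the length and shrink from the left:
add 6: running sum 6 < 61
add 10: running sum 16 < 61
add 11: running sum 27 < 61
add 2: running sum 29 < 61
add 2: running sum 31 < 61
add 8: running sum 39 < 61
add 1: running sum 40 < 61
add 8: running sum 48 < 61
add 12: running sum 60 < 61
add 10: shortest ending here [10, 11, 2, 2, 8, 1, 8, 12, 10] sum 64, len 9
add 4: shortest ending here [10, 11, 2, 2, 8, 1, 8, 12, 10, 4] sum 68, len 10
add 7: shortest ending here [11, 2, 2, 8, 1, 8, 12, 10, 4, 7] sum 65, len 10
add 4: shortest ending here [11, 2, 2, 8, 1, 8, 12, 10, 4, 7, 4] sum 69, len 11
add 11: shortest ending here [8, 1, 8, 12, 10, 4, 7, 4, 11] sum 65, len 9
add 8: shortest ending here [8, 12, 10, 4, 7, 4, 11, 8] sum 64, len 8
add 4: shortest ending here [8, 12, 10, 4, 7, 4, 11, 8, 4] sum 68, len 9
add 3: shortest ending here [12, 10, 4, 7, 4, 11, 8, 4, 3] sum 63, len 9
add 10: shortest ending here [10, 4, 7, 4, 11, 8, 4, 3, 10] sum 61, len 9
add 8: shortest ending here [10, 4, 7, 4, 11, 8, 4, 3, 10, 8] sum 69, len 10
add 4: shortest ending here [4, 7, 4, 11, 8, 4, 3, 10, 8, 4] sum 63, len 10
Shortest qualifying length: 8.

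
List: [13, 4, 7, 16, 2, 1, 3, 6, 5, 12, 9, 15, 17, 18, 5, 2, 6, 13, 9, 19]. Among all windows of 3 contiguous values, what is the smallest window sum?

6

Window sums for each of the 18 positions:
13 4 7 → sum 24
4 7 16 → sum 27
7 16 2 → sum 25
16 2 1 → sum 19
2 1 3 → sum 6
1 3 6 → sum 10
3 6 5 → sum 14
6 5 12 → sum 23
5 12 9 → sum 26
12 9 15 → sum 36
9 15 17 → sum 41
15 17 18 → sum 50
17 18 5 → sum 40
18 5 2 → sum 25
5 2 6 → sum 13
2 6 13 → sum 21
6 13 9 → sum 28
13 9 19 → sum 41
Smallest of these is 6.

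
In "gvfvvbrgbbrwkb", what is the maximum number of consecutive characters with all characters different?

add g: [g] len 1
add v: [g, v] len 2
add f: [g, v, f] len 3
add v (repeat v, move left end past it): [f, v] len 2
add v (repeat v, move left end past it): [v] len 1
add b: [v, b] len 2
add r: [v, b, r] len 3
add g: [v, b, r, g] len 4
add b (repeat b, move left end past it): [r, g, b] len 3
add b (repeat b, move left end past it): [b] len 1
add r: [b, r] len 2
add w: [b, r, w] len 3
add k: [b, r, w, k] len 4
add b (repeat b, move left end past it): [r, w, k, b] len 4
Longest all-distinct length: 4.

4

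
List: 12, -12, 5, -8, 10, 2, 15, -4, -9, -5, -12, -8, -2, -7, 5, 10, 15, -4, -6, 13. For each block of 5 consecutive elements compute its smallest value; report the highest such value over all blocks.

(12, -12, 5, -8, 10) → min -12
(-12, 5, -8, 10, 2) → min -12
(5, -8, 10, 2, 15) → min -8
(-8, 10, 2, 15, -4) → min -8
(10, 2, 15, -4, -9) → min -9
(2, 15, -4, -9, -5) → min -9
(15, -4, -9, -5, -12) → min -12
(-4, -9, -5, -12, -8) → min -12
(-9, -5, -12, -8, -2) → min -12
(-5, -12, -8, -2, -7) → min -12
(-12, -8, -2, -7, 5) → min -12
(-8, -2, -7, 5, 10) → min -8
(-2, -7, 5, 10, 15) → min -7
(-7, 5, 10, 15, -4) → min -7
(5, 10, 15, -4, -6) → min -6
(10, 15, -4, -6, 13) → min -6
Highest of these is -6.

-6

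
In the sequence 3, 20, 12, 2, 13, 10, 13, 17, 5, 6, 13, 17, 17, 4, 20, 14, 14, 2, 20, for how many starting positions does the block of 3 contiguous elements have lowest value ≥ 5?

8

(3, 20, 12) → min 3
(20, 12, 2) → min 2
(12, 2, 13) → min 2
(2, 13, 10) → min 2
(13, 10, 13) → min 10  ≥ 5 ✓
(10, 13, 17) → min 10  ≥ 5 ✓
(13, 17, 5) → min 5  ≥ 5 ✓
(17, 5, 6) → min 5  ≥ 5 ✓
(5, 6, 13) → min 5  ≥ 5 ✓
(6, 13, 17) → min 6  ≥ 5 ✓
(13, 17, 17) → min 13  ≥ 5 ✓
(17, 17, 4) → min 4
(17, 4, 20) → min 4
(4, 20, 14) → min 4
(20, 14, 14) → min 14  ≥ 5 ✓
(14, 14, 2) → min 2
(14, 2, 20) → min 2
8 windows satisfy the condition.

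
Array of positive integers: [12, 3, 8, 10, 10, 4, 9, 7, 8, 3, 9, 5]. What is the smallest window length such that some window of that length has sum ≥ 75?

add 12: running sum 12 < 75
add 3: running sum 15 < 75
add 8: running sum 23 < 75
add 10: running sum 33 < 75
add 10: running sum 43 < 75
add 4: running sum 47 < 75
add 9: running sum 56 < 75
add 7: running sum 63 < 75
add 8: running sum 71 < 75
add 3: running sum 74 < 75
add 9: shortest ending here [12, 3, 8, 10, 10, 4, 9, 7, 8, 3, 9] sum 83, len 11
add 5: shortest ending here [3, 8, 10, 10, 4, 9, 7, 8, 3, 9, 5] sum 76, len 11
Shortest qualifying length: 11.

11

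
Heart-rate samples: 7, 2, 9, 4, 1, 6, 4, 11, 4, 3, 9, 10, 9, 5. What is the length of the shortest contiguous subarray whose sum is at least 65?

add 7: running sum 7 < 65
add 2: running sum 9 < 65
add 9: running sum 18 < 65
add 4: running sum 22 < 65
add 1: running sum 23 < 65
add 6: running sum 29 < 65
add 4: running sum 33 < 65
add 11: running sum 44 < 65
add 4: running sum 48 < 65
add 3: running sum 51 < 65
add 9: running sum 60 < 65
end 11: [7, 2, 9, 4, 1, 6, 4, 11, 4, 3, 9, 10] sum 70, len 12
end 12: [9, 4, 1, 6, 4, 11, 4, 3, 9, 10, 9] sum 70, len 11
end 13: [4, 1, 6, 4, 11, 4, 3, 9, 10, 9, 5] sum 66, len 11
Shortest qualifying length: 11.

11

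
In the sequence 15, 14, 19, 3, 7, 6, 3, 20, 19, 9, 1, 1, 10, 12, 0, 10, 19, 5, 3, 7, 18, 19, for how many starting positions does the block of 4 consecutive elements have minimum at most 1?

8

(15, 14, 19, 3) → min 3
(14, 19, 3, 7) → min 3
(19, 3, 7, 6) → min 3
(3, 7, 6, 3) → min 3
(7, 6, 3, 20) → min 3
(6, 3, 20, 19) → min 3
(3, 20, 19, 9) → min 3
(20, 19, 9, 1) → min 1  ≤ 1 ✓
(19, 9, 1, 1) → min 1  ≤ 1 ✓
(9, 1, 1, 10) → min 1  ≤ 1 ✓
(1, 1, 10, 12) → min 1  ≤ 1 ✓
(1, 10, 12, 0) → min 0  ≤ 1 ✓
(10, 12, 0, 10) → min 0  ≤ 1 ✓
(12, 0, 10, 19) → min 0  ≤ 1 ✓
(0, 10, 19, 5) → min 0  ≤ 1 ✓
(10, 19, 5, 3) → min 3
(19, 5, 3, 7) → min 3
(5, 3, 7, 18) → min 3
(3, 7, 18, 19) → min 3
8 windows satisfy the condition.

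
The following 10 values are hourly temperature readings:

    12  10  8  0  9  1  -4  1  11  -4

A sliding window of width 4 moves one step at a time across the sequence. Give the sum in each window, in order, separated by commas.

[12, 10, 8, 0] → sum 30
[10, 8, 0, 9] → sum 27
[8, 0, 9, 1] → sum 18
[0, 9, 1, -4] → sum 6
[9, 1, -4, 1] → sum 7
[1, -4, 1, 11] → sum 9
[-4, 1, 11, -4] → sum 4

30, 27, 18, 6, 7, 9, 4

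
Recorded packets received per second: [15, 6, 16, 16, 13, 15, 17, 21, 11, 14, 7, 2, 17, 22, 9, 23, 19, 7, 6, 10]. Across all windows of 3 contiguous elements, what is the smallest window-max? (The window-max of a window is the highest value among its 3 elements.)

10

Window maxs for each of the 18 positions:
[15, 6, 16] → max 16
[6, 16, 16] → max 16
[16, 16, 13] → max 16
[16, 13, 15] → max 16
[13, 15, 17] → max 17
[15, 17, 21] → max 21
[17, 21, 11] → max 21
[21, 11, 14] → max 21
[11, 14, 7] → max 14
[14, 7, 2] → max 14
[7, 2, 17] → max 17
[2, 17, 22] → max 22
[17, 22, 9] → max 22
[22, 9, 23] → max 23
[9, 23, 19] → max 23
[23, 19, 7] → max 23
[19, 7, 6] → max 19
[7, 6, 10] → max 10
Smallest of these is 10.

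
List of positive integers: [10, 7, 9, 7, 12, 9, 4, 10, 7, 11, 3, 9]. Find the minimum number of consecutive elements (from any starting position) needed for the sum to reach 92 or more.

12

add 10: running sum 10 < 92
add 7: running sum 17 < 92
add 9: running sum 26 < 92
add 7: running sum 33 < 92
add 12: running sum 45 < 92
add 9: running sum 54 < 92
add 4: running sum 58 < 92
add 10: running sum 68 < 92
add 7: running sum 75 < 92
add 11: running sum 86 < 92
add 3: running sum 89 < 92
end 11: [10, 7, 9, 7, 12, 9, 4, 10, 7, 11, 3, 9] sum 98, len 12
Shortest qualifying length: 12.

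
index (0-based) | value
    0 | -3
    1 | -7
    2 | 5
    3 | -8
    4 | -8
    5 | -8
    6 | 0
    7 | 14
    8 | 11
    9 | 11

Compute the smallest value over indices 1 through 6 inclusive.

-8

Elements at indices 1..6: -7, 5, -8, -8, -8, 0
min(-7, 5, -8, -8, -8, 0) = -8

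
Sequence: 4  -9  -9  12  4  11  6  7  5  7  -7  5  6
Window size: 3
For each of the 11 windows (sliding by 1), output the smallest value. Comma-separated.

[4, -9, -9] → min -9
[-9, -9, 12] → min -9
[-9, 12, 4] → min -9
[12, 4, 11] → min 4
[4, 11, 6] → min 4
[11, 6, 7] → min 6
[6, 7, 5] → min 5
[7, 5, 7] → min 5
[5, 7, -7] → min -7
[7, -7, 5] → min -7
[-7, 5, 6] → min -7

-9, -9, -9, 4, 4, 6, 5, 5, -7, -7, -7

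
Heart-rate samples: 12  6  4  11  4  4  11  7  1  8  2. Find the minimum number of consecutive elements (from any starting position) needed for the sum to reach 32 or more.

4

Extend right; whenever the sum reaches 32, record the length and shrink from the left:
add 12: running sum 12 < 32
add 6: running sum 18 < 32
add 4: running sum 22 < 32
end 3: [12, 6, 4, 11] sum 33, len 4
end 4: [12, 6, 4, 11, 4] sum 37, len 5
end 5: [12, 6, 4, 11, 4, 4] sum 41, len 6
end 6: [4, 11, 4, 4, 11] sum 34, len 5
end 7: [11, 4, 4, 11, 7] sum 37, len 5
end 8: [11, 4, 4, 11, 7, 1] sum 38, len 6
end 9: [4, 4, 11, 7, 1, 8] sum 35, len 6
end 10: [4, 11, 7, 1, 8, 2] sum 33, len 6
Shortest qualifying length: 4.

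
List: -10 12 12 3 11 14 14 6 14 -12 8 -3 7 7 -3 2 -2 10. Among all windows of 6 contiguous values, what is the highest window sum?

Window sums for each of the 13 positions:
[-10, 12, 12, 3, 11, 14] → sum 42
[12, 12, 3, 11, 14, 14] → sum 66
[12, 3, 11, 14, 14, 6] → sum 60
[3, 11, 14, 14, 6, 14] → sum 62
[11, 14, 14, 6, 14, -12] → sum 47
[14, 14, 6, 14, -12, 8] → sum 44
[14, 6, 14, -12, 8, -3] → sum 27
[6, 14, -12, 8, -3, 7] → sum 20
[14, -12, 8, -3, 7, 7] → sum 21
[-12, 8, -3, 7, 7, -3] → sum 4
[8, -3, 7, 7, -3, 2] → sum 18
[-3, 7, 7, -3, 2, -2] → sum 8
[7, 7, -3, 2, -2, 10] → sum 21
Highest of these is 66.

66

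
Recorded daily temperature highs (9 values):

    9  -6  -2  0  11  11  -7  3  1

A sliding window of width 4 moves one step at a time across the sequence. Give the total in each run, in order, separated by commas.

(9, -6, -2, 0) → sum 1
(-6, -2, 0, 11) → sum 3
(-2, 0, 11, 11) → sum 20
(0, 11, 11, -7) → sum 15
(11, 11, -7, 3) → sum 18
(11, -7, 3, 1) → sum 8

1, 3, 20, 15, 18, 8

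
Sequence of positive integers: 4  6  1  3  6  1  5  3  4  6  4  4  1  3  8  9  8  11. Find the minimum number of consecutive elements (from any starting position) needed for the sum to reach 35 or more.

Extend right; whenever the sum reaches 35, record the length and shrink from the left:
add 4: running sum 4 < 35
add 6: running sum 10 < 35
add 1: running sum 11 < 35
add 3: running sum 14 < 35
add 6: running sum 20 < 35
add 1: running sum 21 < 35
add 5: running sum 26 < 35
add 3: running sum 29 < 35
add 4: running sum 33 < 35
end 9: [6, 1, 3, 6, 1, 5, 3, 4, 6] sum 35, len 9
end 10: [6, 1, 3, 6, 1, 5, 3, 4, 6, 4] sum 39, len 10
end 11: [3, 6, 1, 5, 3, 4, 6, 4, 4] sum 36, len 9
end 12: [3, 6, 1, 5, 3, 4, 6, 4, 4, 1] sum 37, len 10
end 13: [6, 1, 5, 3, 4, 6, 4, 4, 1, 3] sum 37, len 10
end 14: [5, 3, 4, 6, 4, 4, 1, 3, 8] sum 38, len 9
end 15: [6, 4, 4, 1, 3, 8, 9] sum 35, len 7
end 16: [4, 4, 1, 3, 8, 9, 8] sum 37, len 7
end 17: [8, 9, 8, 11] sum 36, len 4
Shortest qualifying length: 4.

4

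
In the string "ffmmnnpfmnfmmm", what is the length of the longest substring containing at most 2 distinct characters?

Extend right; when distinct count exceeds 2, shrink from the left:
[f] 1 distinct, len 1
[f, f] 1 distinct, len 2
[f, f, m] 2 distinct, len 3
[f, f, m, m] 2 distinct, len 4
[m, m, n] 2 distinct, len 3
[m, m, n, n] 2 distinct, len 4
[n, n, p] 2 distinct, len 3
[p, f] 2 distinct, len 2
[f, m] 2 distinct, len 2
[m, n] 2 distinct, len 2
[n, f] 2 distinct, len 2
[f, m] 2 distinct, len 2
[f, m, m] 2 distinct, len 3
[f, m, m, m] 2 distinct, len 4
Longest length with ≤2 distinct: 4.

4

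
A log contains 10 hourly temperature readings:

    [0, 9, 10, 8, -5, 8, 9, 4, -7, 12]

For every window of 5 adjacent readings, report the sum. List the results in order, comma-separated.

[0, 9, 10, 8, -5] → sum 22
[9, 10, 8, -5, 8] → sum 30
[10, 8, -5, 8, 9] → sum 30
[8, -5, 8, 9, 4] → sum 24
[-5, 8, 9, 4, -7] → sum 9
[8, 9, 4, -7, 12] → sum 26

22, 30, 30, 24, 9, 26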